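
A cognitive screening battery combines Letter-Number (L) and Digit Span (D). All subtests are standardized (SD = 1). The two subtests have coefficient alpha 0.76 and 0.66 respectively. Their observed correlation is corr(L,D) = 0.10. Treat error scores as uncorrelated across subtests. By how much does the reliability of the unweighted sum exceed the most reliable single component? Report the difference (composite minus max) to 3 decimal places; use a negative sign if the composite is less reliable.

-0.024

Var(sum) = 2 + 0.2 = 2.2; true-score variance = 1.42 + 0.2 = 1.62; composite reliability = 0.7364.
Max component reliability = 0.7600.
Difference = 0.7364 − 0.7600 = -0.024.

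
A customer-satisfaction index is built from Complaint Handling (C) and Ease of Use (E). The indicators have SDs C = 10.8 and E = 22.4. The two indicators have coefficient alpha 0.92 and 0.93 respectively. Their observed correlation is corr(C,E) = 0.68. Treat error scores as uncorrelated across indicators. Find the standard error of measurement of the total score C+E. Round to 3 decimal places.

6.667

Var(total) = 618.4 + 329.011 = 947.411.
True-score variance = 573.946 + 329.011 = 902.957, so reliability = 0.9531.
Error variance = 947.411 − 902.957 = 44.4544; SEM = √44.4544 = 6.667.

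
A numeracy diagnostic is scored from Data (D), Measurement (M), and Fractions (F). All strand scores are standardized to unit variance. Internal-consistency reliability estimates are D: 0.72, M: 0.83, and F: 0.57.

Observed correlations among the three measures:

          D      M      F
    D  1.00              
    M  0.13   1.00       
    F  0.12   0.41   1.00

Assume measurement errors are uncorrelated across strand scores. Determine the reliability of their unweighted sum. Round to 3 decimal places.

0.796

Var(D+M+F) = 3 + 2·[0.13 + 0.12 + 0.41] = 3 + 1.32 = 4.32.
With uncorrelated errors the cross-covariances are all true-score covariance, so they carry over unchanged; only the diagonal terms shrink to ρᵢσᵢ².
True-score variance = [0.72 + 0.83 + 0.57] + 1.32 = 2.12 + 1.32 = 3.44.
Reliability = 3.44 / 4.32 = 0.796.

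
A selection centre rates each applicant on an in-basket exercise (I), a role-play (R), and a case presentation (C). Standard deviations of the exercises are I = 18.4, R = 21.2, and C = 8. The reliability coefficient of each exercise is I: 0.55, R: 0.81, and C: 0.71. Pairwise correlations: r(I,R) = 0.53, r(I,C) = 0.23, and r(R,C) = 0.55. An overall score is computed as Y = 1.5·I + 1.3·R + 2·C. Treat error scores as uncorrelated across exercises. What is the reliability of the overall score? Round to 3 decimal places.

0.828

Var(Y) = 1.5²·18.4² + 1.3²·21.2² + 2²·8² + 2·[1.95·18.4·21.2·0.53 + 3·18.4·8·0.23 + 2.6·21.2·8·0.55] = 1777.31 + 1494.49 = 3271.8.
With uncorrelated errors the cross-covariances are all true-score covariance, so they carry over unchanged; only the diagonal terms shrink to ρᵢσᵢ².
True-score variance = [1.5²·18.4²·0.55 + 1.3²·21.2²·0.81 + 2²·8²·0.71] + 1494.49 = 1215.97 + 1494.49 = 2710.45.
Reliability = 2710.45 / 3271.8 = 0.828.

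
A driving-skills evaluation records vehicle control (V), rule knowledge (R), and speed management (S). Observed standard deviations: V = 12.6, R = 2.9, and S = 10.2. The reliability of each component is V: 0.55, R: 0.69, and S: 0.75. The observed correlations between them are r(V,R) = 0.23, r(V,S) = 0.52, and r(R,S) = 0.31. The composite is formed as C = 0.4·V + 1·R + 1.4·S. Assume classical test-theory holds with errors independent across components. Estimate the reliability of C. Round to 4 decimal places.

0.8115

Var(C) = 0.4²·12.6² + 2.9² + 1.4²·10.2² + 2·[0.4·12.6·2.9·0.23 + 0.56·12.6·10.2·0.52 + 1.4·2.9·10.2·0.31] = 237.73 + 107.249 = 344.979.
Under uncorrelated errors the observed covariances equal the true-score covariances, so only the own-variance terms attenuate.
True-score variance = [0.4²·12.6²·0.55 + 2.9²·0.69 + 1.4²·10.2²·0.75] + 107.249 = 172.713 + 107.249 = 279.961.
Reliability = 279.961 / 344.979 = 0.8115.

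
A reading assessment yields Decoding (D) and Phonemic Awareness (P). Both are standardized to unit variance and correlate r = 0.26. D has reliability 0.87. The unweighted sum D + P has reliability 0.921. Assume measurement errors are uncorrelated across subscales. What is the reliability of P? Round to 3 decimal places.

Var(D+P) = 2 + 2·0.26 = 2.520.
True-score variance = ρ_D + ρ_P + 2·0.26, so 0.921 = (0.87 + ρ_P + 0.52) / 2.520.
ρ_P = 0.921·2.520 − 0.87 − 0.52 = 0.931.

0.931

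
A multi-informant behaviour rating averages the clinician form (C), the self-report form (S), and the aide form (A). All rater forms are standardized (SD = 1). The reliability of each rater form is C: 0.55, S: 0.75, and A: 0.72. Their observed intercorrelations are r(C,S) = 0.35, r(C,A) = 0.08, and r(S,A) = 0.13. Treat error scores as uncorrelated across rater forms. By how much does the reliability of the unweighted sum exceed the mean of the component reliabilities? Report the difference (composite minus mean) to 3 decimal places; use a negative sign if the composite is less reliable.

Var(sum) = 3 + 1.12 = 4.12; true-score variance = 2.02 + 1.12 = 3.14; composite reliability = 0.7621.
Mean component reliability = 0.6733.
Difference = 0.7621 − 0.6733 = 0.089.

0.089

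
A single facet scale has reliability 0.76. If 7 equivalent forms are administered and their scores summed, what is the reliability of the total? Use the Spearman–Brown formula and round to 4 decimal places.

0.9568

ρ_k = kρ / (1 + (k−1)ρ) = 7·0.76 / (1 + 6·0.76) = 5.320 / 5.560 = 0.9568.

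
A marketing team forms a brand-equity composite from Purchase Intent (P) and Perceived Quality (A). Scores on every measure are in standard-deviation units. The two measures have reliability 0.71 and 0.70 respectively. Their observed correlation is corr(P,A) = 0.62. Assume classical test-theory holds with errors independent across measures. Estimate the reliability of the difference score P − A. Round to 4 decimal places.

0.2237

Var(P−A) = 1 + 1 − 2·0.62 = 2 − 1.24 = 0.76.
With uncorrelated errors the cross-covariances are all true-score covariance, so they carry over unchanged; only the diagonal terms shrink to ρᵢσᵢ².
True-score variance = [0.71 + 0.70] − 1.24 = 1.41 − 1.24 = 0.17.
Reliability = 0.17 / 0.76 = 0.2237.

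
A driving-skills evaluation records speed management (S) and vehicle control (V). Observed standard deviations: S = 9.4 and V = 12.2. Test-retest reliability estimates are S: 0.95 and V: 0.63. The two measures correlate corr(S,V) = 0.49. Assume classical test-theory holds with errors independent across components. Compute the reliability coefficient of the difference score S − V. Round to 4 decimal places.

Var(S−V) = 9.4² + 12.2² − 2·9.4·12.2·0.49 = 237.2 − 112.386 = 124.814.
With uncorrelated errors the cross-covariances are all true-score covariance, so they carry over unchanged; only the diagonal terms shrink to ρᵢσᵢ².
True-score variance = [9.4²·0.95 + 12.2²·0.63] − 112.386 = 177.711 − 112.386 = 65.3248.
Reliability = 65.3248 / 124.814 = 0.5234.

0.5234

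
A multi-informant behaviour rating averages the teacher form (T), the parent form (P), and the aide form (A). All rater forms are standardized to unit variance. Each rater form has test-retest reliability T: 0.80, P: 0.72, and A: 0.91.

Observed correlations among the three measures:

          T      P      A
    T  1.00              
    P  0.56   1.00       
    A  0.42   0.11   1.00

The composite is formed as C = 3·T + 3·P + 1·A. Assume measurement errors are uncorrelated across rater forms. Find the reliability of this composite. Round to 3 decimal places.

Var(C) = 3² + 3² + 1 + 2·[9·0.56 + 3·0.42 + 3·0.11] = 19 + 13.26 = 32.26.
With uncorrelated errors the cross-covariances are all true-score covariance, so they carry over unchanged; only the diagonal terms shrink to ρᵢσᵢ².
True-score variance = [3²·0.80 + 3²·0.72 + 0.91] + 13.26 = 14.59 + 13.26 = 27.85.
Reliability = 27.85 / 32.26 = 0.863.

0.863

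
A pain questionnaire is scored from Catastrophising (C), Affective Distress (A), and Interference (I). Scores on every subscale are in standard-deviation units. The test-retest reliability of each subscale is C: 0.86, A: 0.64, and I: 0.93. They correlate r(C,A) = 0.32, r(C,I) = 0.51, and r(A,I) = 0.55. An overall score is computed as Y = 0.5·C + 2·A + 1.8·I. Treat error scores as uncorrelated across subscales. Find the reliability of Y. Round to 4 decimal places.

Var(Y) = 0.5² + 2² + 1.8² + 2·[0.32 + 0.9·0.51 + 3.6·0.55] = 7.49 + 5.518 = 13.008.
Because errors are independent across components, Cov(Tᵢ,Tⱼ) = Cov(Xᵢ,Xⱼ); the off-diagonal part of the true-score variance is the same as above.
True-score variance = [0.5²·0.86 + 2²·0.64 + 1.8²·0.93] + 5.518 = 5.7882 + 5.518 = 11.3062.
Reliability = 11.3062 / 13.008 = 0.8692.

0.8692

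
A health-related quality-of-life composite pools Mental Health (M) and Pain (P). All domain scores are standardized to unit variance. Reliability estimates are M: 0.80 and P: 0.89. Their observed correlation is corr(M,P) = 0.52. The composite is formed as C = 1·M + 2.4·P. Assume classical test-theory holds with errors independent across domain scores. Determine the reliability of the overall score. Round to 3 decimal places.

0.910

Var(C) = 1 + 2.4² + 2·[2.4·0.52] = 6.76 + 2.496 = 9.256.
Because errors are independent across components, Cov(Tᵢ,Tⱼ) = Cov(Xᵢ,Xⱼ); the off-diagonal part of the true-score variance is the same as above.
True-score variance = [0.80 + 2.4²·0.89] + 2.496 = 5.9264 + 2.496 = 8.4224.
Reliability = 8.4224 / 9.256 = 0.910.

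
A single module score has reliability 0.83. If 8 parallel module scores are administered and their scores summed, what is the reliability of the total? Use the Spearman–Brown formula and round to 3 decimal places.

ρ_k = kρ / (1 + (k−1)ρ) = 8·0.83 / (1 + 7·0.83) = 6.640 / 6.810 = 0.975.

0.975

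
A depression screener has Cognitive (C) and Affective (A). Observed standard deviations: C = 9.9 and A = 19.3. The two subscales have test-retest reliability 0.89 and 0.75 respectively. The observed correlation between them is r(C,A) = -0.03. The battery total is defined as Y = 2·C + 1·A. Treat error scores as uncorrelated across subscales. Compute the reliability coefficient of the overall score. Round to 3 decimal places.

0.816

Var(Y) = 2²·9.9² + 19.3² + 2·[2·9.9·19.3·(-0.03)] = 764.53 − 22.9284 = 741.602.
With uncorrelated errors the cross-covariances are all true-score covariance, so they carry over unchanged; only the diagonal terms shrink to ρᵢσᵢ².
True-score variance = [2²·9.9²·0.89 + 19.3²·0.75] − 22.9284 = 628.283 − 22.9284 = 605.355.
Reliability = 605.355 / 741.602 = 0.816.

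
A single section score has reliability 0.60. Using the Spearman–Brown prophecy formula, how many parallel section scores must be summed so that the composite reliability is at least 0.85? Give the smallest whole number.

4

k ≥ ρ*(1−ρ₁)/(ρ₁(1−ρ*)) = 0.85·0.40 / (0.60·0.15) = 3.778.
Smallest integer k = 4.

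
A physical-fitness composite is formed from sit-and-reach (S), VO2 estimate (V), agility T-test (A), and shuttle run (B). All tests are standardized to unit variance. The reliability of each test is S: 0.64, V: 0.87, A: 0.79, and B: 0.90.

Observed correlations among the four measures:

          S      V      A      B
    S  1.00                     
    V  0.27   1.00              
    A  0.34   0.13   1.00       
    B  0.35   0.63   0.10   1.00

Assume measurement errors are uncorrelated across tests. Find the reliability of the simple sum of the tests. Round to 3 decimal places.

0.895

Var(S+V+A+B) = 4 + 2·[0.27 + 0.34 + 0.35 + 0.13 + 0.63 + 0.10] = 4 + 3.64 = 7.64.
Because errors are independent across components, Cov(Tᵢ,Tⱼ) = Cov(Xᵢ,Xⱼ); the off-diagonal part of the true-score variance is the same as above.
True-score variance = [0.64 + 0.87 + 0.79 + 0.90] + 3.64 = 3.2 + 3.64 = 6.84.
Reliability = 6.84 / 7.64 = 0.895.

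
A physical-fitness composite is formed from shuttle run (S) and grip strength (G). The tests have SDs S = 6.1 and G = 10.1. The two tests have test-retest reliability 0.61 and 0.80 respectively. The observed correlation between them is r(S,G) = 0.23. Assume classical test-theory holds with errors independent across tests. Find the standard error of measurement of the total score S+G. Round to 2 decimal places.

5.91

Var(total) = 139.22 + 28.3406 = 167.561.
True-score variance = 104.306 + 28.3406 = 132.647, so reliability = 0.7916.
Error variance = 167.561 − 132.647 = 34.9139; SEM = √34.9139 = 5.91.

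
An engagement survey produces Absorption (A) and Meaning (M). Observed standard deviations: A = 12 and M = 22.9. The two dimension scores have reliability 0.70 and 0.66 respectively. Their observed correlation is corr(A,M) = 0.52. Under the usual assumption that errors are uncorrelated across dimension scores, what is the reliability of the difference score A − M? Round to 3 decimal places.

0.421

Var(A−M) = 12² + 22.9² − 2·12·22.9·0.52 = 668.41 − 285.792 = 382.618.
Under uncorrelated errors the observed covariances equal the true-score covariances, so only the own-variance terms attenuate.
True-score variance = [12²·0.70 + 22.9²·0.66] − 285.792 = 446.911 − 285.792 = 161.119.
Reliability = 161.119 / 382.618 = 0.421.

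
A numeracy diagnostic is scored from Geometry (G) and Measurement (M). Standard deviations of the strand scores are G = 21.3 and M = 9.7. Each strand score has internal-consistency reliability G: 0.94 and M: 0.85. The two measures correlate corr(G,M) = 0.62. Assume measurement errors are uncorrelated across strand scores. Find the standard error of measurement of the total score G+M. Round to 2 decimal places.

Var(total) = 547.78 + 256.196 = 803.976.
True-score variance = 506.445 + 256.196 = 762.641, so reliability = 0.9486.
Error variance = 803.976 − 762.641 = 41.3349; SEM = √41.3349 = 6.43.

6.43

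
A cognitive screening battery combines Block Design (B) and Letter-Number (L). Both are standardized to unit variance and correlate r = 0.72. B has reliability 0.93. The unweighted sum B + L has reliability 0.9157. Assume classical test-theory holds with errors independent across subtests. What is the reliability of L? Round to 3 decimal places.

0.780

Var(B+L) = 2 + 2·0.72 = 3.440.
True-score variance = ρ_B + ρ_L + 2·0.72, so 0.9157 = (0.93 + ρ_L + 1.44) / 3.440.
ρ_L = 0.9157·3.440 − 0.93 − 1.44 = 0.780.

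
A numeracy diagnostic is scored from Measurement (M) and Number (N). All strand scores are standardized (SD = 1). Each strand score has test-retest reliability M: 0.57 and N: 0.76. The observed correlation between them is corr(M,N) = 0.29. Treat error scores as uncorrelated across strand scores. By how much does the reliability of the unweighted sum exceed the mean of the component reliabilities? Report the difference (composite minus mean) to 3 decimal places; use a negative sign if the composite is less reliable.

Var(sum) = 2 + 0.58 = 2.58; true-score variance = 1.33 + 0.58 = 1.91; composite reliability = 0.7403.
Mean component reliability = 0.6650.
Difference = 0.7403 − 0.6650 = 0.075.

0.075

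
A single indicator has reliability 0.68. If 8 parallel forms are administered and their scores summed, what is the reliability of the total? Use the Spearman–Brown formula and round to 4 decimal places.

0.9444

ρ_k = kρ / (1 + (k−1)ρ) = 8·0.68 / (1 + 7·0.68) = 5.440 / 5.760 = 0.9444.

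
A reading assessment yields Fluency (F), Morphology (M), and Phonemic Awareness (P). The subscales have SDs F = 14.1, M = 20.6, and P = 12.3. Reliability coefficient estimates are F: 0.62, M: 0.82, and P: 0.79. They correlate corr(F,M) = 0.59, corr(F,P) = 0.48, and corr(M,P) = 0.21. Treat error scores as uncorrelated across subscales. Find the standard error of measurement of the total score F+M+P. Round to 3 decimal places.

Var(total) = 774.46 + 615.655 = 1390.12.
True-score variance = 590.757 + 615.655 = 1206.41, so reliability = 0.8679.
Error variance = 1390.12 − 1206.41 = 183.704; SEM = √183.704 = 13.554.

13.554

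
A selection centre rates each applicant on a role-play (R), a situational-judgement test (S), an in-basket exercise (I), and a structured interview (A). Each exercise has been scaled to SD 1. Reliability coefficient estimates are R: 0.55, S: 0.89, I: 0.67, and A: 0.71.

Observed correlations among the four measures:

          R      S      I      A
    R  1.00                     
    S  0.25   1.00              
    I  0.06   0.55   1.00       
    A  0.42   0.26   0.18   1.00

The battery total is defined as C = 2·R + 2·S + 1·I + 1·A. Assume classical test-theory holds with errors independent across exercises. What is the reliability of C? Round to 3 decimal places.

Var(C) = 2² + 2² + 1 + 1 + 2·[4·0.25 + 2·0.06 + 2·0.42 + 2·0.55 + 2·0.26 + 0.18] = 10 + 7.52 = 17.52.
Under uncorrelated errors the observed covariances equal the true-score covariances, so only the own-variance terms attenuate.
True-score variance = [2²·0.55 + 2²·0.89 + 0.67 + 0.71] + 7.52 = 7.14 + 7.52 = 14.66.
Reliability = 14.66 / 17.52 = 0.837.

0.837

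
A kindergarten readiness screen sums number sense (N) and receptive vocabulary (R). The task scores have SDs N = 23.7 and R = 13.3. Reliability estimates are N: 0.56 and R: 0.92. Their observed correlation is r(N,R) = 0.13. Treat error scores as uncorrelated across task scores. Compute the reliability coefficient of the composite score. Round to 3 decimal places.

Var(N+R) = 23.7² + 13.3² + 2·[23.7·13.3·0.13] = 738.58 + 81.9546 = 820.535.
Under uncorrelated errors the observed covariances equal the true-score covariances, so only the own-variance terms attenuate.
True-score variance = [23.7²·0.56 + 13.3²·0.92] + 81.9546 = 477.285 + 81.9546 = 559.24.
Reliability = 559.24 / 820.535 = 0.682.

0.682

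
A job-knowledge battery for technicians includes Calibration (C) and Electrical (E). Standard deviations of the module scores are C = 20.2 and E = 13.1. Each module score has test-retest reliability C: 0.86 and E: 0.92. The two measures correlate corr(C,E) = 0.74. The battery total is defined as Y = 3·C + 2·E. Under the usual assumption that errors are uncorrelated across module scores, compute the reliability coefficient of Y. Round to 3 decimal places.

Var(Y) = 3²·20.2² + 2²·13.1² + 2·[6·20.2·13.1·0.74] = 4358.8 + 2349.83 = 6708.63.
With uncorrelated errors the cross-covariances are all true-score covariance, so they carry over unchanged; only the diagonal terms shrink to ρᵢσᵢ².
True-score variance = [3²·20.2²·0.86 + 2²·13.1²·0.92] + 2349.83 = 3789.75 + 2349.83 = 6139.58.
Reliability = 6139.58 / 6708.63 = 0.915.

0.915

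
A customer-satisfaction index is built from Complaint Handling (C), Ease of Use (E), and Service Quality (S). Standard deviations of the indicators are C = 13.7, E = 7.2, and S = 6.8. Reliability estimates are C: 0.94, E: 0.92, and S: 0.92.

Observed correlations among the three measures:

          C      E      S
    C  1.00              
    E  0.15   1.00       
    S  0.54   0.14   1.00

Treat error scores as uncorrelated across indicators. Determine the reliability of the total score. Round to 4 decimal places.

0.9555

Var(C+E+S) = 13.7² + 7.2² + 6.8² + 2·[13.7·7.2·0.15 + 13.7·6.8·0.54 + 7.2·6.8·0.14] = 285.77 + 143.914 = 429.684.
Because errors are independent across components, Cov(Tᵢ,Tⱼ) = Cov(Xᵢ,Xⱼ); the off-diagonal part of the true-score variance is the same as above.
True-score variance = [13.7²·0.94 + 7.2²·0.92 + 6.8²·0.92] + 143.914 = 266.662 + 143.914 = 410.576.
Reliability = 410.576 / 429.684 = 0.9555.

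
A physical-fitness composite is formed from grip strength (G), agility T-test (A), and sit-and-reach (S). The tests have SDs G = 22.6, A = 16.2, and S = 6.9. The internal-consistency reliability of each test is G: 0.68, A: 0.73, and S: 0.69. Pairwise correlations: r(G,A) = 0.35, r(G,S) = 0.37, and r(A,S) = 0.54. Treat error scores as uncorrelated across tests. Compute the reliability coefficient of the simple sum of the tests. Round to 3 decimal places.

0.810

Var(G+A+S) = 22.6² + 16.2² + 6.9² + 2·[22.6·16.2·0.35 + 22.6·6.9·0.37 + 16.2·6.9·0.54] = 820.81 + 492.402 = 1313.21.
With uncorrelated errors the cross-covariances are all true-score covariance, so they carry over unchanged; only the diagonal terms shrink to ρᵢσᵢ².
True-score variance = [22.6²·0.68 + 16.2²·0.73 + 6.9²·0.69] + 492.402 = 571.749 + 492.402 = 1064.15.
Reliability = 1064.15 / 1313.21 = 0.810.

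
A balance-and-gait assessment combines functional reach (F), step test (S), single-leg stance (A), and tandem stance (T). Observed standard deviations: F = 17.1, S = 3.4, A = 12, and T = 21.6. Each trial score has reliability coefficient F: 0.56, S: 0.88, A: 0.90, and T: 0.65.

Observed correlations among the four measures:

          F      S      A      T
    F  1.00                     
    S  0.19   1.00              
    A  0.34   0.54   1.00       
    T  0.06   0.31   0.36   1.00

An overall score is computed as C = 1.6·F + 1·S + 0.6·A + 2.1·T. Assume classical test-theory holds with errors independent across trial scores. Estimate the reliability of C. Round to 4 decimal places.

0.7021

Var(C) = 1.6²·17.1² + 3.4² + 0.6²·12² + 2.1²·21.6² + 2·[1.6·17.1·3.4·0.19 + 0.96·17.1·12·0.34 + 3.36·17.1·21.6·0.06 + 0.6·3.4·12·0.54 + 2.1·3.4·21.6·0.31 + 1.26·12·21.6·0.36] = 2869.5 + 675.433 = 3544.93.
With uncorrelated errors the cross-covariances are all true-score covariance, so they carry over unchanged; only the diagonal terms shrink to ρᵢσᵢ².
True-score variance = [1.6²·17.1²·0.56 + 3.4²·0.88 + 0.6²·12²·0.90 + 2.1²·21.6²·0.65] + 675.433 = 1813.42 + 675.433 = 2488.86.
Reliability = 2488.86 / 3544.93 = 0.7021.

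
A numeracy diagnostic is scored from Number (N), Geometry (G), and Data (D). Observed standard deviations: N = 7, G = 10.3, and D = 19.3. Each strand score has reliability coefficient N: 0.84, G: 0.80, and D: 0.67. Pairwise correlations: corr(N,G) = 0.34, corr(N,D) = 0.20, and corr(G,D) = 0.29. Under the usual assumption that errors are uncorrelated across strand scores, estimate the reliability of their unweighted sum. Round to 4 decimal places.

Var(N+G+D) = 7² + 10.3² + 19.3² + 2·[7·10.3·0.34 + 7·19.3·0.20 + 10.3·19.3·0.29] = 527.58 + 218.366 = 745.946.
Because errors are independent across components, Cov(Tᵢ,Tⱼ) = Cov(Xᵢ,Xⱼ); the off-diagonal part of the true-score variance is the same as above.
True-score variance = [7²·0.84 + 10.3²·0.80 + 19.3²·0.67] + 218.366 = 375.6 + 218.366 = 593.967.
Reliability = 593.967 / 745.946 = 0.7963.

0.7963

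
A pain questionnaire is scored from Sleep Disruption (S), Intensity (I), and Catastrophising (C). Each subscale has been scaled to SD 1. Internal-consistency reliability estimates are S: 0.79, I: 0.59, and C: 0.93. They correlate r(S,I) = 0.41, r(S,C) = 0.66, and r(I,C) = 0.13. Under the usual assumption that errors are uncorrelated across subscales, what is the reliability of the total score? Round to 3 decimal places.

Var(S+I+C) = 3 + 2·[0.41 + 0.66 + 0.13] = 3 + 2.4 = 5.4.
Because errors are independent across components, Cov(Tᵢ,Tⱼ) = Cov(Xᵢ,Xⱼ); the off-diagonal part of the true-score variance is the same as above.
True-score variance = [0.79 + 0.59 + 0.93] + 2.4 = 2.31 + 2.4 = 4.71.
Reliability = 4.71 / 5.4 = 0.872.

0.872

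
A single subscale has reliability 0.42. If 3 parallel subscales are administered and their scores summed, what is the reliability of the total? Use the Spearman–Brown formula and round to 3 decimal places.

ρ_k = kρ / (1 + (k−1)ρ) = 3·0.42 / (1 + 2·0.42) = 1.260 / 1.840 = 0.685.

0.685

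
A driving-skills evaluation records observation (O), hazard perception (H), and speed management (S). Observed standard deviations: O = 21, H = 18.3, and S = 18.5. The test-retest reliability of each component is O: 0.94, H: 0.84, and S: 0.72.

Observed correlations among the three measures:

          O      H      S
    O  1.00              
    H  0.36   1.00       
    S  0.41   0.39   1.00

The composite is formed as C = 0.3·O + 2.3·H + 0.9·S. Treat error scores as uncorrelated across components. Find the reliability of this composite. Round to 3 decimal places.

0.875

Var(C) = 0.3²·21² + 2.3²·18.3² + 0.9²·18.5² + 2·[0.69·21·18.3·0.36 + 0.27·21·18.5·0.41 + 2.07·18.3·18.5·0.39] = 2088.48 + 823.557 = 2912.04.
Under uncorrelated errors the observed covariances equal the true-score covariances, so only the own-variance terms attenuate.
True-score variance = [0.3²·21²·0.94 + 2.3²·18.3²·0.84 + 0.9²·18.5²·0.72] + 823.557 = 1725.03 + 823.557 = 2548.58.
Reliability = 2548.58 / 2912.04 = 0.875.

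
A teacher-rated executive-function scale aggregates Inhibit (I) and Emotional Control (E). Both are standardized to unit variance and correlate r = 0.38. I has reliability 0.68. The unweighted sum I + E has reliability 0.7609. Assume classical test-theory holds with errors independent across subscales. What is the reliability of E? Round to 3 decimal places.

0.660

Var(I+E) = 2 + 2·0.38 = 2.760.
True-score variance = ρ_I + ρ_E + 2·0.38, so 0.7609 = (0.68 + ρ_E + 0.76) / 2.760.
ρ_E = 0.7609·2.760 − 0.68 − 0.76 = 0.660.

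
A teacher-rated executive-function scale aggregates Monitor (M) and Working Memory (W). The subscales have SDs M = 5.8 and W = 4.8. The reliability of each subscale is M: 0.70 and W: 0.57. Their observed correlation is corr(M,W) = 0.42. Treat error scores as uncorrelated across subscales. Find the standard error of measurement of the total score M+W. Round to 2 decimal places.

4.47

Var(total) = 56.68 + 23.3856 = 80.0656.
True-score variance = 36.6808 + 23.3856 = 60.0664, so reliability = 0.7502.
Error variance = 80.0656 − 60.0664 = 19.9992; SEM = √19.9992 = 4.47.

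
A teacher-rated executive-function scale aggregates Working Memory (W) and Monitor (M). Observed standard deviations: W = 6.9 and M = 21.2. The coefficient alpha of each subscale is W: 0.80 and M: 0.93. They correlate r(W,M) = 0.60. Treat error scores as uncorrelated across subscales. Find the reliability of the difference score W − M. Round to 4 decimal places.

Var(W−M) = 6.9² + 21.2² − 2·6.9·21.2·0.60 = 497.05 − 175.536 = 321.514.
Because errors are independent across components, Cov(Tᵢ,Tⱼ) = Cov(Xᵢ,Xⱼ); the off-diagonal part of the true-score variance is the same as above.
True-score variance = [6.9²·0.80 + 21.2²·0.93] − 175.536 = 456.067 − 175.536 = 280.531.
Reliability = 280.531 / 321.514 = 0.8725.

0.8725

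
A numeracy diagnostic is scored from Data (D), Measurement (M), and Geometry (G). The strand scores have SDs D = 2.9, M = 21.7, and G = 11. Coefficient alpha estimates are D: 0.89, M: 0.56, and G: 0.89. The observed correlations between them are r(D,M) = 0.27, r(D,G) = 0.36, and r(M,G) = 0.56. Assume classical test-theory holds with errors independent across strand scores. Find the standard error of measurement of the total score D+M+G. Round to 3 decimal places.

Var(total) = 600.3 + 324.294 = 924.594.
True-score variance = 378.873 + 324.294 = 703.168, so reliability = 0.7605.
Error variance = 924.594 − 703.168 = 221.427; SEM = √221.427 = 14.880.

14.880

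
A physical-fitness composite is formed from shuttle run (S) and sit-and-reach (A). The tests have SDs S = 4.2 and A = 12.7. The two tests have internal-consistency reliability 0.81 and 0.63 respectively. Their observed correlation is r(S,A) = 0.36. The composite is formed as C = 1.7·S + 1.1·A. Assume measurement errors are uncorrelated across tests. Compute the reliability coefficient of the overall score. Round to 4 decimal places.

Var(C) = 1.7²·4.2² + 1.1²·12.7² + 2·[1.87·4.2·12.7·0.36] = 246.141 + 71.817 = 317.957.
With uncorrelated errors the cross-covariances are all true-score covariance, so they carry over unchanged; only the diagonal terms shrink to ρᵢσᵢ².
True-score variance = [1.7²·4.2²·0.81 + 1.1²·12.7²·0.63] + 71.817 = 164.245 + 71.817 = 236.062.
Reliability = 236.062 / 317.957 = 0.7424.

0.7424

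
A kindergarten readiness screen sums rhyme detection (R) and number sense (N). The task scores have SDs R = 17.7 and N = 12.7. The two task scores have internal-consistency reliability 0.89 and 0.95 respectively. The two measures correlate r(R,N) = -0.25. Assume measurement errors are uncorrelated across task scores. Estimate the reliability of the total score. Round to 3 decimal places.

Var(R+N) = 17.7² + 12.7² + 2·[17.7·12.7·(-0.25)] = 474.58 − 112.395 = 362.185.
With uncorrelated errors the cross-covariances are all true-score covariance, so they carry over unchanged; only the diagonal terms shrink to ρᵢσᵢ².
True-score variance = [17.7²·0.89 + 12.7²·0.95] − 112.395 = 432.054 − 112.395 = 319.659.
Reliability = 319.659 / 362.185 = 0.883.

0.883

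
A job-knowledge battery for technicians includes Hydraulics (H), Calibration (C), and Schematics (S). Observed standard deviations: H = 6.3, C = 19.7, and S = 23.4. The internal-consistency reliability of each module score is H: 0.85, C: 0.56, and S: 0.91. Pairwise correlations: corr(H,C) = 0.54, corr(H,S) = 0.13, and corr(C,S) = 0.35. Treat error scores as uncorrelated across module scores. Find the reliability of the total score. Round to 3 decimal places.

Var(H+C+S) = 6.3² + 19.7² + 23.4² + 2·[6.3·19.7·0.54 + 6.3·23.4·0.13 + 19.7·23.4·0.35] = 975.34 + 495.054 = 1470.39.
Under uncorrelated errors the observed covariances equal the true-score covariances, so only the own-variance terms attenuate.
True-score variance = [6.3²·0.85 + 19.7²·0.56 + 23.4²·0.91] + 495.054 = 749.346 + 495.054 = 1244.4.
Reliability = 1244.4 / 1470.39 = 0.846.

0.846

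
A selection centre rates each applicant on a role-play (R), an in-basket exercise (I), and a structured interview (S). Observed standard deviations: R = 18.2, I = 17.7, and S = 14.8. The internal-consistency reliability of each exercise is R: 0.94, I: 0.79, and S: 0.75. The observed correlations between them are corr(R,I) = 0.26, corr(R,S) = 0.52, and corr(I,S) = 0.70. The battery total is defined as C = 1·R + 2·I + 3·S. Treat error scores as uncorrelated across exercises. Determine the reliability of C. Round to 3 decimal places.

Var(C) = 18.2² + 2²·17.7² + 3²·14.8² + 2·[2·18.2·17.7·0.26 + 3·18.2·14.8·0.52 + 6·17.7·14.8·0.70] = 3555.76 + 3375.89 = 6931.65.
With uncorrelated errors the cross-covariances are all true-score covariance, so they carry over unchanged; only the diagonal terms shrink to ρᵢσᵢ².
True-score variance = [18.2²·0.94 + 2²·17.7²·0.79 + 3²·14.8²·0.75] + 3375.89 = 2779.88 + 3375.89 = 6155.77.
Reliability = 6155.77 / 6931.65 = 0.888.

0.888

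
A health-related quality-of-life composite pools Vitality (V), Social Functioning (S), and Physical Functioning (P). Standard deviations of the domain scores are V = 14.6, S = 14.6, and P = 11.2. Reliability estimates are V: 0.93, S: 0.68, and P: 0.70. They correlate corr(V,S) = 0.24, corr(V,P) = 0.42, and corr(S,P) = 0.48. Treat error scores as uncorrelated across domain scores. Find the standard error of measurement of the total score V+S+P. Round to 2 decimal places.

10.99

Var(total) = 551.76 + 396.653 = 948.413.
True-score variance = 430.996 + 396.653 = 827.648, so reliability = 0.8727.
Error variance = 948.413 − 827.648 = 120.764; SEM = √120.764 = 10.99.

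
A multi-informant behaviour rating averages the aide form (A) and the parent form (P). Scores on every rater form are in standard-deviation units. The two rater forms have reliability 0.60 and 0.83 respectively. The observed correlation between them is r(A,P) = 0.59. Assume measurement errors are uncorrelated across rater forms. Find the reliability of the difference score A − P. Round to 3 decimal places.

Var(A−P) = 1 + 1 − 2·0.59 = 2 − 1.18 = 0.82.
Because errors are independent across components, Cov(Tᵢ,Tⱼ) = Cov(Xᵢ,Xⱼ); the off-diagonal part of the true-score variance is the same as above.
True-score variance = [0.60 + 0.83] − 1.18 = 1.43 − 1.18 = 0.25.
Reliability = 0.25 / 0.82 = 0.305.

0.305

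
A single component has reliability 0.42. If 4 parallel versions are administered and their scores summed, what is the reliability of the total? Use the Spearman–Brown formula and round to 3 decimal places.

0.743

ρ_k = kρ / (1 + (k−1)ρ) = 4·0.42 / (1 + 3·0.42) = 1.680 / 2.260 = 0.743.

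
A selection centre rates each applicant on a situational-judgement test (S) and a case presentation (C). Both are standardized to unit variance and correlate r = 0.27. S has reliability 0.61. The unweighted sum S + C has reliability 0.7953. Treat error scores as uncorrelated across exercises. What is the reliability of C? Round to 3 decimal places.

Var(S+C) = 2 + 2·0.27 = 2.540.
True-score variance = ρ_S + ρ_C + 2·0.27, so 0.7953 = (0.61 + ρ_C + 0.54) / 2.540.
ρ_C = 0.7953·2.540 − 0.61 − 0.54 = 0.870.

0.870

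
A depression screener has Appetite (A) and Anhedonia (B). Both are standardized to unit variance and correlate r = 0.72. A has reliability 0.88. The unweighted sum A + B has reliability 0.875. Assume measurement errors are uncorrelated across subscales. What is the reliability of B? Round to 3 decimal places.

Var(A+B) = 2 + 2·0.72 = 3.440.
True-score variance = ρ_A + ρ_B + 2·0.72, so 0.875 = (0.88 + ρ_B + 1.44) / 3.440.
ρ_B = 0.875·3.440 − 0.88 − 1.44 = 0.690.

0.690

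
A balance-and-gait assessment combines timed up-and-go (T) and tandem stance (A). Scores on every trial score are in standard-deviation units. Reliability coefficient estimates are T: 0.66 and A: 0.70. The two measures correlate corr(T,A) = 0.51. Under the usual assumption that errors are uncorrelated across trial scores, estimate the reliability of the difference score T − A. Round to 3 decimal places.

0.347

Var(T−A) = 1 + 1 − 2·0.51 = 2 − 1.02 = 0.98.
Because errors are independent across components, Cov(Tᵢ,Tⱼ) = Cov(Xᵢ,Xⱼ); the off-diagonal part of the true-score variance is the same as above.
True-score variance = [0.66 + 0.70] − 1.02 = 1.36 − 1.02 = 0.34.
Reliability = 0.34 / 0.98 = 0.347.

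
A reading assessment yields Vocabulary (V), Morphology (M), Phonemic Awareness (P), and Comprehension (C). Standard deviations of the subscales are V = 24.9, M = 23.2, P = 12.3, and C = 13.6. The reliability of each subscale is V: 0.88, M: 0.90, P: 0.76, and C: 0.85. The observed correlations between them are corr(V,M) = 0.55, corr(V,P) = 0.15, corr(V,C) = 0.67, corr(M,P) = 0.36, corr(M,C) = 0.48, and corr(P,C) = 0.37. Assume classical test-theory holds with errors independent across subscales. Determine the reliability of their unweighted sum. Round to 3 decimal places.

Var(V+M+P+C) = 24.9² + 23.2² + 12.3² + 13.6² + 2·[24.9·23.2·0.55 + 24.9·12.3·0.15 + 24.9·13.6·0.67 + 23.2·12.3·0.36 + 23.2·13.6·0.48 + 12.3·13.6·0.37] = 1494.5 + 1813.25 = 3307.75.
Under uncorrelated errors the observed covariances equal the true-score covariances, so only the own-variance terms attenuate.
True-score variance = [24.9²·0.88 + 23.2²·0.90 + 12.3²·0.76 + 13.6²·0.85] + 1813.25 = 1302.22 + 1813.25 = 3115.47.
Reliability = 3115.47 / 3307.75 = 0.942.

0.942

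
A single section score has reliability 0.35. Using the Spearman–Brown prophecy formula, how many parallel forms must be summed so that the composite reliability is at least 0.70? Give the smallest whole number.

5

k ≥ ρ*(1−ρ₁)/(ρ₁(1−ρ*)) = 0.70·0.65 / (0.35·0.30) = 4.333.
Smallest integer k = 5.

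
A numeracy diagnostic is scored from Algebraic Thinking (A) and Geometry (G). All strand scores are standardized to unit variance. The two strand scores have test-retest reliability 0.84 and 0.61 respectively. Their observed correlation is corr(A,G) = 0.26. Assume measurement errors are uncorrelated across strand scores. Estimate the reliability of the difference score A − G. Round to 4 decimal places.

0.6284

Var(A−G) = 1 + 1 − 2·0.26 = 2 − 0.52 = 1.48.
Under uncorrelated errors the observed covariances equal the true-score covariances, so only the own-variance terms attenuate.
True-score variance = [0.84 + 0.61] − 0.52 = 1.45 − 0.52 = 0.93.
Reliability = 0.93 / 1.48 = 0.6284.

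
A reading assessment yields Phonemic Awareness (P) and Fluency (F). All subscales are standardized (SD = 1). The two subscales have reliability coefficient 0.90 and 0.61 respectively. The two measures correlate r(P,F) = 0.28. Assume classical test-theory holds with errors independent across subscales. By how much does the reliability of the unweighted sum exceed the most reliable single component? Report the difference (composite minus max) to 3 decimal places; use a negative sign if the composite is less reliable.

-0.091

Var(sum) = 2 + 0.56 = 2.56; true-score variance = 1.51 + 0.56 = 2.07; composite reliability = 0.8086.
Max component reliability = 0.9000.
Difference = 0.8086 − 0.9000 = -0.091.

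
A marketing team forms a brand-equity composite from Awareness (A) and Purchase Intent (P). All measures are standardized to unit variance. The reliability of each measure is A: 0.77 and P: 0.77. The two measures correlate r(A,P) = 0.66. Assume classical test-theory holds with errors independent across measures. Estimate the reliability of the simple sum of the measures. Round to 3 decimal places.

Var(A+P) = 2 + 2·[0.66] = 2 + 1.32 = 3.32.
Because errors are independent across components, Cov(Tᵢ,Tⱼ) = Cov(Xᵢ,Xⱼ); the off-diagonal part of the true-score variance is the same as above.
True-score variance = [0.77 + 0.77] + 1.32 = 1.54 + 1.32 = 2.86.
Reliability = 2.86 / 3.32 = 0.861.

0.861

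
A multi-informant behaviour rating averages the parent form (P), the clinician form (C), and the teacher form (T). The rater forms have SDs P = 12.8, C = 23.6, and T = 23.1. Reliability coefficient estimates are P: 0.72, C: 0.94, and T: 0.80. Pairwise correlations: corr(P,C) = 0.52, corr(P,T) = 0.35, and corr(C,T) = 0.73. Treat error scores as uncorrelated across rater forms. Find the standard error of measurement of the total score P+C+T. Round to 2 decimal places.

Var(total) = 1254.41 + 1317.07 = 2571.48.
True-score variance = 1068.4 + 1317.07 = 2385.47, so reliability = 0.9277.
Error variance = 2571.48 − 2385.47 = 186.015; SEM = √186.015 = 13.64.

13.64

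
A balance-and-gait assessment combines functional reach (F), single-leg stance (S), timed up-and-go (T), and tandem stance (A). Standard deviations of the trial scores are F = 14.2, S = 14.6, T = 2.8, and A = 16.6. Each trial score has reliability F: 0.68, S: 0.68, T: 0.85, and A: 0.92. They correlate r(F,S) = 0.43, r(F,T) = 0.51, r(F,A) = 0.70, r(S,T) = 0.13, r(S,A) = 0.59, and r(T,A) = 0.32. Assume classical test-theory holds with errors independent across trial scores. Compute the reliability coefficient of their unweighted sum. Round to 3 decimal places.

0.901

Var(F+S+T+A) = 14.2² + 14.6² + 2.8² + 16.6² + 2·[14.2·14.6·0.43 + 14.2·2.8·0.51 + 14.2·16.6·0.70 + 14.6·2.8·0.13 + 14.6·16.6·0.59 + 2.8·16.6·0.32] = 698.2 + 875.219 = 1573.42.
Under uncorrelated errors the observed covariances equal the true-score covariances, so only the own-variance terms attenuate.
True-score variance = [14.2²·0.68 + 14.6²·0.68 + 2.8²·0.85 + 16.6²·0.92] + 875.219 = 542.243 + 875.219 = 1417.46.
Reliability = 1417.46 / 1573.42 = 0.901.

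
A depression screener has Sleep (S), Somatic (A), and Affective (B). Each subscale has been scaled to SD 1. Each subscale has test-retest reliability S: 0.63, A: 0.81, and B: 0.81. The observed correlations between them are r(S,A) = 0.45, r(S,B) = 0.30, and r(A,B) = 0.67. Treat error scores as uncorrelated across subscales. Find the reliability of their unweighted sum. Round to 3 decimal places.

0.872

Var(S+A+B) = 3 + 2·[0.45 + 0.30 + 0.67] = 3 + 2.84 = 5.84.
Because errors are independent across components, Cov(Tᵢ,Tⱼ) = Cov(Xᵢ,Xⱼ); the off-diagonal part of the true-score variance is the same as above.
True-score variance = [0.63 + 0.81 + 0.81] + 2.84 = 2.25 + 2.84 = 5.09.
Reliability = 5.09 / 5.84 = 0.872.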